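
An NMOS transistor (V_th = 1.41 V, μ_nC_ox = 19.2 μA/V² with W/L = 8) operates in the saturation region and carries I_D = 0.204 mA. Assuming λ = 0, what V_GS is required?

V_GS = 3.04 V

k_n = μ_nC_ox · (W/L) = 0.1536 mA/V².
In saturation I_D = ½ k_n (V_GS − V_th)², so V_GS − V_th = √(2 I_D / k_n) = √(2 × 0.204 / 0.1536) = 1.63 V.
V_GS = 1.41 + 1.63 = 3.04 V.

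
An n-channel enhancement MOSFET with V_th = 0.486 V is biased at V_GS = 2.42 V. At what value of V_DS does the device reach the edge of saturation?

The boundary between triode and saturation is V_DS = V_GS − V_th = V_ov.
V_ov = 2.42 − 0.486 = 1.93 V.

V_DS,sat = 1.93 V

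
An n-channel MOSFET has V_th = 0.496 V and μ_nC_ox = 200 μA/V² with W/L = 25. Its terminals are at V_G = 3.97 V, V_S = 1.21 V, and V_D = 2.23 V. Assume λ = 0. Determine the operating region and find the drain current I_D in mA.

Triode; I_D = 8.95 mA

V_GS = V_G − V_S = 3.97 − 1.21 = 2.76 V; V_DS = V_D − V_S = 2.23 − 1.21 = 1.02 V.
k_n = μ_nC_ox · (W/L) = 5 mA/V².
V_ov = V_GS − V_th = 2.76 − 0.496 = 2.26 V.
Since V_DS = 1.02 V < V_ov = 2.26 V, the device is in the triode region.
I_D = k_n [V_ov · V_DS − ½ V_DS²] = 5 × [2.26 × 1.02 − 0.5 × 1.02²] = 8.95 mA.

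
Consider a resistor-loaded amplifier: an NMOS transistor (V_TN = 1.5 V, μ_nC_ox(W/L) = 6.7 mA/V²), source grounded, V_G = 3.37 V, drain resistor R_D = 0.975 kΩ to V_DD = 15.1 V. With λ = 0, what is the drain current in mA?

V_GS = V_G = 3.37 V, so V_ov = 3.37 − 1.5 = 1.87 V.
Assume saturation: I_D = ½ k_n V_ov² = 0.5 × 6.7 × 1.87² = 11.7 mA, giving V_DS = V_DD − I_D R_D = 15.1 − 11.7 × 0.975 = 3.68 V.
V_DS = 3.68 V ≥ V_ov = 1.87 V, confirming saturation.

I_D = 11.7 mA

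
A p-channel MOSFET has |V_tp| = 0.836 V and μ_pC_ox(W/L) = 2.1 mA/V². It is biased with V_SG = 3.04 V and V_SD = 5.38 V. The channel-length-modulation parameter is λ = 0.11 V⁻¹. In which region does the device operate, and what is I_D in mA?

Saturation; I_D = 8.12 mA

V_ov = V_SG − |V_tp| = 3.04 − 0.836 = 2.2 V.
Since V_SD = 5.38 V ≥ V_ov = 2.2 V, the device is in saturation.
I_D = ½ k_p V_ov² (1 + λ V_SD) = 0.5 × 2.1 × 2.2² × (1 + 0.11 × 5.38) = 8.12 mA.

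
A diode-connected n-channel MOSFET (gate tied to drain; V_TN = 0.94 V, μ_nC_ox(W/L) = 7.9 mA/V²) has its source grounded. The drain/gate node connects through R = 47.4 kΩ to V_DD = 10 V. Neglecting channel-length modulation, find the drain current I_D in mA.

With gate tied to drain, V_GS = V_DS ≥ V_GS − V_TN, so the device is in saturation.
KCL at the drain: ½ k_n (V_GS − V_TN)² = (V_DD − V_GS)/R.
Let x = V_GS − 0.94. Then 187 x² + x − 9.06 = 0, giving x = 0.217 V (positive root), so V_GS = 1.16 V.
I_D = (V_DD − V_GS)/R = (10 − 1.16) / 47.4 = 0.187 mA.

I_D = 0.187 mA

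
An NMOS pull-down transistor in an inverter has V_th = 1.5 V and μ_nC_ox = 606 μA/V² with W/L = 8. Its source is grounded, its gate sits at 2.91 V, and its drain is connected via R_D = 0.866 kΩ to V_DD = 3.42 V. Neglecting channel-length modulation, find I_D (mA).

V_GS = V_G = 2.91 V, so V_ov = 2.91 − 1.5 = 1.41 V.
k_n = μ_nC_ox · (W/L) = 4.848 mA/V².
Assume saturation: I_D = ½ k_n V_ov² = 0.5 × 4.848 × 1.41² = 4.82 mA, giving V_DS = V_DD − I_D R_D = 3.42 − 4.82 × 0.866 = -0.753 V.
But -0.753 V < V_ov = 1.41 V, so the device is actually in triode.
In triode I_D = k_n[V_ov V_DS − ½ V_DS²] and I_D = (V_DD − V_DS)/R_D. Equating: 2.1 V_DS² − 6.92 V_DS + 3.42 = 0, giving V_DS = 0.605 V (the root below V_ov).
I_D = (3.42 − 0.605) / 0.866 = 3.25 mA.

I_D = 3.25 mA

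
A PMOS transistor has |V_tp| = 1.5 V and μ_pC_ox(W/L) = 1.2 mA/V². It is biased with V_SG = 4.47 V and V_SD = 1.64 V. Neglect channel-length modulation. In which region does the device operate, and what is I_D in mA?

Triode; I_D = 4.23 mA

V_ov = V_SG − |V_tp| = 4.47 − 1.5 = 2.97 V.
Since V_SD = 1.64 V < V_ov = 2.97 V, the device is in the triode region.
I_D = k_p [V_ov · V_SD − ½ V_SD²] = 1.2 × [2.97 × 1.64 − 0.5 × 1.64²] = 4.23 mA.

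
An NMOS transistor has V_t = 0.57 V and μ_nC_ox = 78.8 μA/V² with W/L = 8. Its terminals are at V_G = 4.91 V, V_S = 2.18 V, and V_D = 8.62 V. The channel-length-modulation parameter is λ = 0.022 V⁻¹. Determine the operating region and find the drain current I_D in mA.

V_GS = V_G − V_S = 4.91 − 2.18 = 2.73 V; V_DS = V_D − V_S = 8.62 − 2.18 = 6.44 V.
k_n = μ_nC_ox · (W/L) = 0.6304 mA/V².
V_ov = V_GS − V_t = 2.73 − 0.57 = 2.16 V.
Since V_DS = 6.44 V ≥ V_ov = 2.16 V, the device is in saturation.
I_D = ½ k_n V_ov² (1 + λ V_DS) = 0.5 × 0.6304 × 2.16² × (1 + 0.022 × 6.44) = 1.68 mA.

Saturation; I_D = 1.68 mA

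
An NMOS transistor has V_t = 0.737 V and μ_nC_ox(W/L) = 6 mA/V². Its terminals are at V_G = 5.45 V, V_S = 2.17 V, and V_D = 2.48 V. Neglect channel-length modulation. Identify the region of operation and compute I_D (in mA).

Triode; I_D = 4.44 mA

V_GS = V_G − V_S = 5.45 − 2.17 = 3.28 V; V_DS = V_D − V_S = 2.48 − 2.17 = 0.31 V.
V_ov = V_GS − V_t = 3.28 − 0.737 = 2.54 V.
Since V_DS = 0.31 V < V_ov = 2.54 V, the device is in the triode region.
I_D = k_n [V_ov · V_DS − ½ V_DS²] = 6 × [2.54 × 0.31 − 0.5 × 0.31²] = 4.44 mA.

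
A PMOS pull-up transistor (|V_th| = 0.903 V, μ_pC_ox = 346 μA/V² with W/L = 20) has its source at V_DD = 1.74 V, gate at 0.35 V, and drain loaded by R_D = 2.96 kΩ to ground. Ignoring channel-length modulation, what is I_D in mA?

I_D = 0.522 mA

V_SG = V_DD − V_G = 1.74 − 0.35 = 1.39 V, so V_ov = 1.39 − 0.903 = 0.487 V.
k_p = μ_pC_ox · (W/L) = 6.92 mA/V².
Assume saturation: I_D = ½ k_p V_ov² = 0.5 × 6.92 × 0.487² = 0.821 mA, giving V_SD = V_DD − I_D R_D = 1.74 − 0.821 × 2.96 = -0.689 V.
But -0.689 V < V_ov = 0.487 V, so the device is actually in triode.
In triode I_D = k_p[V_ov V_SD − ½ V_SD²] and I_D = (V_DD − V_SD)/R_D. Equating: 10.2 V_SD² − 10.98 V_SD + 1.74 = 0, giving V_SD = 0.193 V (the root below V_ov).
I_D = (1.74 − 0.193) / 2.96 = 0.522 mA.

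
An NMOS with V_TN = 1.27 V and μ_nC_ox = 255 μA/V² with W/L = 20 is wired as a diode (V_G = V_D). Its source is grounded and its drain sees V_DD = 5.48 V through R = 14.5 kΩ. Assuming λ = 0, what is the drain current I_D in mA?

I_D = 0.268 mA

With gate tied to drain, V_GS = V_DS ≥ V_GS − V_TN, so the device is in saturation.
k_n = μ_nC_ox · (W/L) = 5.1 mA/V².
KCL at the drain: ½ k_n (V_GS − V_TN)² = (V_DD − V_GS)/R.
Let x = V_GS − 1.27. Then 37 x² + x − 4.21 = 0, giving x = 0.324 V (positive root), so V_GS = 1.59 V.
I_D = (V_DD − V_GS)/R = (5.48 − 1.59) / 14.5 = 0.268 mA.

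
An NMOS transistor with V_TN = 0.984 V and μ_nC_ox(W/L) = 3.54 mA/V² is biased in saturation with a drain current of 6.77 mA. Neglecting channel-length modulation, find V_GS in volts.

V_GS = 2.94 V

In saturation I_D = ½ k_n (V_GS − V_TN)², so V_GS − V_TN = √(2 I_D / k_n) = √(2 × 6.77 / 3.54) = 1.96 V.
V_GS = 0.984 + 1.96 = 2.94 V.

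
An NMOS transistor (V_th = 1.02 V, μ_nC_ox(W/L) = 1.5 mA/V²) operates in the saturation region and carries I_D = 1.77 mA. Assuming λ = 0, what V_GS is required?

In saturation I_D = ½ k_n (V_GS − V_th)², so V_GS − V_th = √(2 I_D / k_n) = √(2 × 1.77 / 1.5) = 1.54 V.
V_GS = 1.02 + 1.54 = 2.56 V.

V_GS = 2.56 V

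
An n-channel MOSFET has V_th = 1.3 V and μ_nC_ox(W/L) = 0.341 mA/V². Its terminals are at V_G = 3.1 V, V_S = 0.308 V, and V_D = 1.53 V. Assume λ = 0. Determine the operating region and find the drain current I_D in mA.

V_GS = V_G − V_S = 3.1 − 0.308 = 2.79 V; V_DS = V_D − V_S = 1.53 − 0.308 = 1.22 V.
V_ov = V_GS − V_th = 2.79 − 1.3 = 1.49 V.
Since V_DS = 1.22 V < V_ov = 1.49 V, the device is in the triode region.
I_D = k_n [V_ov · V_DS − ½ V_DS²] = 0.341 × [1.49 × 1.22 − 0.5 × 1.22²] = 0.367 mA.

Triode; I_D = 0.367 mA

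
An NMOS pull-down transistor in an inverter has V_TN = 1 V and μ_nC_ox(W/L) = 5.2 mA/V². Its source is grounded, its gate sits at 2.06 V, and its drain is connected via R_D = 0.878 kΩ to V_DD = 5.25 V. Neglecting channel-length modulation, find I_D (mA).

I_D = 2.92 mA

V_GS = V_G = 2.06 V, so V_ov = 2.06 − 1 = 1.06 V.
Assume saturation: I_D = ½ k_n V_ov² = 0.5 × 5.2 × 1.06² = 2.92 mA, giving V_DS = V_DD − I_D R_D = 5.25 − 2.92 × 0.878 = 2.69 V.
V_DS = 2.69 V ≥ V_ov = 1.06 V, confirming saturation.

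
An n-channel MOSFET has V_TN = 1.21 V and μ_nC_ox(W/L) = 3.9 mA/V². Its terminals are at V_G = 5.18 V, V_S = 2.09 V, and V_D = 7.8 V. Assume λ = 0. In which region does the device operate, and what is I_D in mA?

Saturation; I_D = 6.89 mA

V_GS = V_G − V_S = 5.18 − 2.09 = 3.09 V; V_DS = V_D − V_S = 7.8 − 2.09 = 5.71 V.
V_ov = V_GS − V_TN = 3.09 − 1.21 = 1.88 V.
Since V_DS = 5.71 V ≥ V_ov = 1.88 V, the device is in saturation.
I_D = ½ k_n V_ov² = 0.5 × 3.9 × 1.88² = 6.89 mA.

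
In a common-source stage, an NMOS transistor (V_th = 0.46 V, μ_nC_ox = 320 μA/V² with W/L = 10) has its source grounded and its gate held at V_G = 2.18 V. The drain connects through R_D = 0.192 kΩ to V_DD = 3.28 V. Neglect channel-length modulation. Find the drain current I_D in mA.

V_GS = V_G = 2.18 V, so V_ov = 2.18 − 0.46 = 1.72 V.
k_n = μ_nC_ox · (W/L) = 3.2 mA/V².
Assume saturation: I_D = ½ k_n V_ov² = 0.5 × 3.2 × 1.72² = 4.73 mA, giving V_DS = V_DD − I_D R_D = 3.28 − 4.73 × 0.192 = 2.37 V.
V_DS = 2.37 V ≥ V_ov = 1.72 V, confirming saturation.

I_D = 4.73 mA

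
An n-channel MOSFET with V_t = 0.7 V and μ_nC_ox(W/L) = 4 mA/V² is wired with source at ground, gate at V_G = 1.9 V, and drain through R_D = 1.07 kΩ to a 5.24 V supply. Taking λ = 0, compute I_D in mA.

I_D = 2.88 mA

V_GS = V_G = 1.9 V, so V_ov = 1.9 − 0.7 = 1.2 V.
Assume saturation: I_D = ½ k_n V_ov² = 0.5 × 4 × 1.2² = 2.88 mA, giving V_DS = V_DD − I_D R_D = 5.24 − 2.88 × 1.07 = 2.16 V.
V_DS = 2.16 V ≥ V_ov = 1.2 V, confirming saturation.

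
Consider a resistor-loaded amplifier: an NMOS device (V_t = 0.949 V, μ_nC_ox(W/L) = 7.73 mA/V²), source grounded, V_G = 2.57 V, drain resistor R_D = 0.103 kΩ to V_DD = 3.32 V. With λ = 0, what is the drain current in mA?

V_GS = V_G = 2.57 V, so V_ov = 2.57 − 0.949 = 1.62 V.
Assume saturation: I_D = ½ k_n V_ov² = 0.5 × 7.73 × 1.62² = 10.2 mA, giving V_DS = V_DD − I_D R_D = 3.32 − 10.2 × 0.103 = 2.27 V.
V_DS = 2.27 V ≥ V_ov = 1.62 V, confirming saturation.

I_D = 10.2 mA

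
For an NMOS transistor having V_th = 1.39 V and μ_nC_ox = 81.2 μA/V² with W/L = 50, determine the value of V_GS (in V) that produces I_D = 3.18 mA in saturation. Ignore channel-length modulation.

V_GS = 2.64 V

k_n = μ_nC_ox · (W/L) = 4.06 mA/V².
In saturation I_D = ½ k_n (V_GS − V_th)², so V_GS − V_th = √(2 I_D / k_n) = √(2 × 3.18 / 4.06) = 1.25 V.
V_GS = 1.39 + 1.25 = 2.64 V.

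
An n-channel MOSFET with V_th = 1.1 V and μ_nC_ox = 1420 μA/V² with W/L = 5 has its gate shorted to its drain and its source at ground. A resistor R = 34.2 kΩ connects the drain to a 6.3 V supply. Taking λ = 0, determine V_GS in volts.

V_GS = 1.30 V

With gate tied to drain, V_GS = V_DS ≥ V_GS − V_th, so the device is in saturation.
k_n = μ_nC_ox · (W/L) = 7.1 mA/V².
KCL at the drain: ½ k_n (V_GS − V_th)² = (V_DD − V_GS)/R.
Let x = V_GS − 1.1. Then 121 x² + x − 5.2 = 0, giving x = 0.203 V (positive root), so V_GS = 1.3 V.
I_D = (V_DD − V_GS)/R = (6.3 − 1.3) / 34.2 = 0.146 mA.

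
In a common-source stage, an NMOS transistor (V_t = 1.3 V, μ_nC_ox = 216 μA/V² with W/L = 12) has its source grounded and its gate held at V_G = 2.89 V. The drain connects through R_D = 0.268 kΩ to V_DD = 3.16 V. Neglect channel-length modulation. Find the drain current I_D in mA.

I_D = 3.28 mA

V_GS = V_G = 2.89 V, so V_ov = 2.89 − 1.3 = 1.59 V.
k_n = μ_nC_ox · (W/L) = 2.592 mA/V².
Assume saturation: I_D = ½ k_n V_ov² = 0.5 × 2.592 × 1.59² = 3.28 mA, giving V_DS = V_DD − I_D R_D = 3.16 − 3.28 × 0.268 = 2.28 V.
V_DS = 2.28 V ≥ V_ov = 1.59 V, confirming saturation.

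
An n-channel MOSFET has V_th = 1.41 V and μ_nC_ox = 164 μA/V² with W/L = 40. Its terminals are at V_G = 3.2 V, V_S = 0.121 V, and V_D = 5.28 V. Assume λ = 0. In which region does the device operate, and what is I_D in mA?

V_GS = V_G − V_S = 3.2 − 0.121 = 3.08 V; V_DS = V_D − V_S = 5.28 − 0.121 = 5.16 V.
k_n = μ_nC_ox · (W/L) = 6.56 mA/V².
V_ov = V_GS − V_th = 3.08 − 1.41 = 1.67 V.
Since V_DS = 5.16 V ≥ V_ov = 1.67 V, the device is in saturation.
I_D = ½ k_n V_ov² = 0.5 × 6.56 × 1.67² = 9.14 mA.

Saturation; I_D = 9.14 mA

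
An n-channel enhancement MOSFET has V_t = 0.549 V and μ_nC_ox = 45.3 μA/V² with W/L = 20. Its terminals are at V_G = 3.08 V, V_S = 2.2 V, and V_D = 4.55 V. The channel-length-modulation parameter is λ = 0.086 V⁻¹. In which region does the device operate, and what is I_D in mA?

V_GS = V_G − V_S = 3.08 − 2.2 = 0.88 V; V_DS = V_D − V_S = 4.55 − 2.2 = 2.35 V.
k_n = μ_nC_ox · (W/L) = 0.906 mA/V².
V_ov = V_GS − V_t = 0.88 − 0.549 = 0.331 V.
Since V_DS = 2.35 V ≥ V_ov = 0.331 V, the device is in saturation.
I_D = ½ k_n V_ov² (1 + λ V_DS) = 0.5 × 0.906 × 0.331² × (1 + 0.086 × 2.35) = 0.0597 mA.

Saturation; I_D = 0.0597 mA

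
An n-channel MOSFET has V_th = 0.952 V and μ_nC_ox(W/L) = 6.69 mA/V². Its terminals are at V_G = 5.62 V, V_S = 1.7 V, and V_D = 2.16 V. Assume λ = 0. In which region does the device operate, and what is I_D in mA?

Triode; I_D = 8.43 mA

V_GS = V_G − V_S = 5.62 − 1.7 = 3.92 V; V_DS = V_D − V_S = 2.16 − 1.7 = 0.46 V.
V_ov = V_GS − V_th = 3.92 − 0.952 = 2.97 V.
Since V_DS = 0.46 V < V_ov = 2.97 V, the device is in the triode region.
I_D = k_n [V_ov · V_DS − ½ V_DS²] = 6.69 × [2.97 × 0.46 − 0.5 × 0.46²] = 8.43 mA.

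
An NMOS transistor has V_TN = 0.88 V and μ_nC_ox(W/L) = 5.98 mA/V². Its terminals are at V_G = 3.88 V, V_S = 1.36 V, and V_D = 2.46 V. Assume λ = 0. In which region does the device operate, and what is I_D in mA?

V_GS = V_G − V_S = 3.88 − 1.36 = 2.52 V; V_DS = V_D − V_S = 2.46 − 1.36 = 1.1 V.
V_ov = V_GS − V_TN = 2.52 − 0.88 = 1.64 V.
Since V_DS = 1.1 V < V_ov = 1.64 V, the device is in the triode region.
I_D = k_n [V_ov · V_DS − ½ V_DS²] = 5.98 × [1.64 × 1.1 − 0.5 × 1.1²] = 7.17 mA.

Triode; I_D = 7.17 mA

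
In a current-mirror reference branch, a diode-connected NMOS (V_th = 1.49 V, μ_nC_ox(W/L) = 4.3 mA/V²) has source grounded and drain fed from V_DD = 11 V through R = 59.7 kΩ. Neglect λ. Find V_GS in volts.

V_GS = 1.76 V

With gate tied to drain, V_GS = V_DS ≥ V_GS − V_th, so the device is in saturation.
KCL at the drain: ½ k_n (V_GS − V_th)² = (V_DD − V_GS)/R.
Let x = V_GS − 1.49. Then 128 x² + x − 9.51 = 0, giving x = 0.268 V (positive root), so V_GS = 1.76 V.
I_D = (V_DD − V_GS)/R = (11 − 1.76) / 59.7 = 0.155 mA.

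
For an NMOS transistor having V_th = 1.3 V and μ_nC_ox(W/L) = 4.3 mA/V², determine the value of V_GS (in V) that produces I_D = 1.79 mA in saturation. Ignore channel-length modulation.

In saturation I_D = ½ k_n (V_GS − V_th)², so V_GS − V_th = √(2 I_D / k_n) = √(2 × 1.79 / 4.3) = 0.912 V.
V_GS = 1.3 + 0.912 = 2.21 V.

V_GS = 2.21 V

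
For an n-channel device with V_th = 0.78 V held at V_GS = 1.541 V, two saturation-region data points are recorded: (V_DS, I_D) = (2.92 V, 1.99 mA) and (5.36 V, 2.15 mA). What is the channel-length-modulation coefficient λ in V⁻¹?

λ = 0.0365 V⁻¹

With V_GS fixed, I_D ∝ (1 + λ V_DS) in saturation, so I_D2/I_D1 = (1 + λ V_DS2)/(1 + λ V_DS1).
2.15/1.99 = 1.08 = (1 + 5.36 λ)/(1 + 2.92 λ).
Solving: λ (I_D1 V_DS2 − I_D2 V_DS1) = I_D2 − I_D1, so λ = (2.15 − 1.99) / (1.99 × 5.36 − 2.15 × 2.92) = 0.16 / 4.39 = 0.0365 V⁻¹.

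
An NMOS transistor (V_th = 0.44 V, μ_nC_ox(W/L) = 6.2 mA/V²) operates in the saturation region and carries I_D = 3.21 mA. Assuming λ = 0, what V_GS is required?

V_GS = 1.46 V

In saturation I_D = ½ k_n (V_GS − V_th)², so V_GS − V_th = √(2 I_D / k_n) = √(2 × 3.21 / 6.2) = 1.02 V.
V_GS = 0.44 + 1.02 = 1.46 V.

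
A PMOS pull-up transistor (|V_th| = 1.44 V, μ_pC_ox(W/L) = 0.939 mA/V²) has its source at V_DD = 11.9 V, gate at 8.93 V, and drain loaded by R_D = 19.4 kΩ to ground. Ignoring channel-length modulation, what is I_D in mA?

V_SG = V_DD − V_G = 11.9 − 8.93 = 2.97 V, so V_ov = 2.97 − 1.44 = 1.53 V.
Assume saturation: I_D = ½ k_p V_ov² = 0.5 × 0.939 × 1.53² = 1.1 mA, giving V_SD = V_DD − I_D R_D = 11.9 − 1.1 × 19.4 = -9.42 V.
But -9.42 V < V_ov = 1.53 V, so the device is actually in triode.
In triode I_D = k_p[V_ov V_SD − ½ V_SD²] and I_D = (V_DD − V_SD)/R_D. Equating: 9.11 V_SD² − 28.87 V_SD + 11.9 = 0, giving V_SD = 0.487 V (the root below V_ov).
I_D = (11.9 − 0.487) / 19.4 = 0.588 mA.

I_D = 0.588 mA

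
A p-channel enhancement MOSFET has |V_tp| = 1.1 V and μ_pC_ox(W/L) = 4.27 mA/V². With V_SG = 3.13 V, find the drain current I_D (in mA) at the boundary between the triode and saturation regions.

I_D = 8.80 mA

At the boundary V_SD = V_ov = V_SG − |V_tp| = 3.13 − 1.1 = 2.03 V.
I_D = ½ k_p V_ov² = 0.5 × 4.27 × 2.03² = 8.8 mA.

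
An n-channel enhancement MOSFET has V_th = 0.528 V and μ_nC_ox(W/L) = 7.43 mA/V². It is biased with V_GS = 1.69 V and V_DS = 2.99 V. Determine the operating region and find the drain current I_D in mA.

V_ov = V_GS − V_th = 1.69 − 0.528 = 1.16 V.
Since V_DS = 2.99 V ≥ V_ov = 1.16 V, the device is in saturation.
I_D = ½ k_n V_ov² = 0.5 × 7.43 × 1.16² = 5.02 mA.

Saturation; I_D = 5.02 mA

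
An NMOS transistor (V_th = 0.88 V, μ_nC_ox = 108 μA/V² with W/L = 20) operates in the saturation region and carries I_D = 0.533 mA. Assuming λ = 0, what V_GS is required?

V_GS = 1.58 V

k_n = μ_nC_ox · (W/L) = 2.16 mA/V².
In saturation I_D = ½ k_n (V_GS − V_th)², so V_GS − V_th = √(2 I_D / k_n) = √(2 × 0.533 / 2.16) = 0.703 V.
V_GS = 0.88 + 0.703 = 1.58 V.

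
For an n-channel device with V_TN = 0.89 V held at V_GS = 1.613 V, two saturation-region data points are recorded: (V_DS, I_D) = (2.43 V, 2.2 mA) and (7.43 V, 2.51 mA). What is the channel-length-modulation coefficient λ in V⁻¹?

λ = 0.0303 V⁻¹

With V_GS fixed, I_D ∝ (1 + λ V_DS) in saturation, so I_D2/I_D1 = (1 + λ V_DS2)/(1 + λ V_DS1).
2.51/2.2 = 1.141 = (1 + 7.43 λ)/(1 + 2.43 λ).
Solving: λ (I_D1 V_DS2 − I_D2 V_DS1) = I_D2 − I_D1, so λ = (2.51 − 2.2) / (2.2 × 7.43 − 2.51 × 2.43) = 0.31 / 10.2 = 0.0303 V⁻¹.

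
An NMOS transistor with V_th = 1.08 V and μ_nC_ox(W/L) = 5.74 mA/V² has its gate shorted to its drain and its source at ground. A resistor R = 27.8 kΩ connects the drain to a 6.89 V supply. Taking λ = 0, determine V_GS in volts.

V_GS = 1.34 V

With gate tied to drain, V_GS = V_DS ≥ V_GS − V_th, so the device is in saturation.
KCL at the drain: ½ k_n (V_GS − V_th)² = (V_DD − V_GS)/R.
Let x = V_GS − 1.08. Then 79.8 x² + x − 5.81 = 0, giving x = 0.264 V (positive root), so V_GS = 1.34 V.
I_D = (V_DD − V_GS)/R = (6.89 − 1.34) / 27.8 = 0.2 mA.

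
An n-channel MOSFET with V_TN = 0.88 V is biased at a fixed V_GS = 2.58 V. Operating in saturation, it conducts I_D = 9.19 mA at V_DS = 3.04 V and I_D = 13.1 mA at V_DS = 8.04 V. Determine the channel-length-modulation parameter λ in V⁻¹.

λ = 0.115 V⁻¹

With V_GS fixed, I_D ∝ (1 + λ V_DS) in saturation, so I_D2/I_D1 = (1 + λ V_DS2)/(1 + λ V_DS1).
13.1/9.19 = 1.425 = (1 + 8.04 λ)/(1 + 3.04 λ).
Solving: λ (I_D1 V_DS2 − I_D2 V_DS1) = I_D2 − I_D1, so λ = (13.1 − 9.19) / (9.19 × 8.04 − 13.1 × 3.04) = 3.91 / 34.1 = 0.115 V⁻¹.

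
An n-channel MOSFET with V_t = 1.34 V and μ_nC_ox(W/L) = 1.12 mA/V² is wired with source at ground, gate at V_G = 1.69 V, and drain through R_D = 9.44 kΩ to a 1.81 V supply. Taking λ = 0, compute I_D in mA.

I_D = 0.0686 mA

V_GS = V_G = 1.69 V, so V_ov = 1.69 − 1.34 = 0.35 V.
Assume saturation: I_D = ½ k_n V_ov² = 0.5 × 1.12 × 0.35² = 0.0686 mA, giving V_DS = V_DD − I_D R_D = 1.81 − 0.0686 × 9.44 = 1.16 V.
V_DS = 1.16 V ≥ V_ov = 0.35 V, confirming saturation.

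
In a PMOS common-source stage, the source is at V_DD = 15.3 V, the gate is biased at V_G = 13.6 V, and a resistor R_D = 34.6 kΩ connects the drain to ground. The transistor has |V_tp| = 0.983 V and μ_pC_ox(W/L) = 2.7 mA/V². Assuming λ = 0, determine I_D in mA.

I_D = 0.434 mA

V_SG = V_DD − V_G = 15.3 − 13.6 = 1.7 V, so V_ov = 1.7 − 0.983 = 0.717 V.
Assume saturation: I_D = ½ k_p V_ov² = 0.5 × 2.7 × 0.717² = 0.694 mA, giving V_SD = V_DD − I_D R_D = 15.3 − 0.694 × 34.6 = -8.71 V.
But -8.71 V < V_ov = 0.717 V, so the device is actually in triode.
In triode I_D = k_p[V_ov V_SD − ½ V_SD²] and I_D = (V_DD − V_SD)/R_D. Equating: 46.7 V_SD² − 67.98 V_SD + 15.3 = 0, giving V_SD = 0.278 V (the root below V_ov).
I_D = (15.3 − 0.278) / 34.6 = 0.434 mA.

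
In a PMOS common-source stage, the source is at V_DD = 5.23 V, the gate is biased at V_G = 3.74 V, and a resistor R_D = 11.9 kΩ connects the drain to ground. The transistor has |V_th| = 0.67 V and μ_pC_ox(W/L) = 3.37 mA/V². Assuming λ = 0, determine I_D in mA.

V_SG = V_DD − V_G = 5.23 − 3.74 = 1.49 V, so V_ov = 1.49 − 0.67 = 0.82 V.
Assume saturation: I_D = ½ k_p V_ov² = 0.5 × 3.37 × 0.82² = 1.13 mA, giving V_SD = V_DD − I_D R_D = 5.23 − 1.13 × 11.9 = -8.25 V.
But -8.25 V < V_ov = 0.82 V, so the device is actually in triode.
In triode I_D = k_p[V_ov V_SD − ½ V_SD²] and I_D = (V_DD − V_SD)/R_D. Equating: 20.1 V_SD² − 33.88 V_SD + 5.23 = 0, giving V_SD = 0.172 V (the root below V_ov).
I_D = (5.23 − 0.172) / 11.9 = 0.425 mA.

I_D = 0.425 mA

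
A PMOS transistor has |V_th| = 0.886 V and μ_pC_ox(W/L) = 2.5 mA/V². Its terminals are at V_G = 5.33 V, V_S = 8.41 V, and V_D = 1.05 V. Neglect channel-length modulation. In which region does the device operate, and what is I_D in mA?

V_SG = V_S − V_G = 8.41 − 5.33 = 3.08 V; V_SD = V_S − V_D = 8.41 − 1.05 = 7.36 V.
V_ov = V_SG − |V_th| = 3.08 − 0.886 = 2.19 V.
Since V_SD = 7.36 V ≥ V_ov = 2.19 V, the device is in saturation.
I_D = ½ k_p V_ov² = 0.5 × 2.5 × 2.19² = 6.02 mA.

Saturation; I_D = 6.02 mA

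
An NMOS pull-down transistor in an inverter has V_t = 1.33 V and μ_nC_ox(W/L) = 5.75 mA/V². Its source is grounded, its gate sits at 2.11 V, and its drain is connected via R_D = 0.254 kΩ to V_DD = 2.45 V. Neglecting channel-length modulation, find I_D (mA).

I_D = 1.75 mA

V_GS = V_G = 2.11 V, so V_ov = 2.11 − 1.33 = 0.78 V.
Assume saturation: I_D = ½ k_n V_ov² = 0.5 × 5.75 × 0.78² = 1.75 mA, giving V_DS = V_DD − I_D R_D = 2.45 − 1.75 × 0.254 = 2.01 V.
V_DS = 2.01 V ≥ V_ov = 0.78 V, confirming saturation.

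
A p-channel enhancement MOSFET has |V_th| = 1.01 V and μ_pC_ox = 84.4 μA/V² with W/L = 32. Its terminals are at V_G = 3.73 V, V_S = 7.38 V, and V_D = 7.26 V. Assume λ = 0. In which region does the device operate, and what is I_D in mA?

V_SG = V_S − V_G = 7.38 − 3.73 = 3.65 V; V_SD = V_S − V_D = 7.38 − 7.26 = 0.12 V.
k_p = μ_pC_ox · (W/L) = 2.701 mA/V².
V_ov = V_SG − |V_th| = 3.65 − 1.01 = 2.64 V.
Since V_SD = 0.12 V < V_ov = 2.64 V, the device is in the triode region.
I_D = k_p [V_ov · V_SD − ½ V_SD²] = 2.701 × [2.64 × 0.12 − 0.5 × 0.12²] = 0.836 mA.

Triode; I_D = 0.836 mA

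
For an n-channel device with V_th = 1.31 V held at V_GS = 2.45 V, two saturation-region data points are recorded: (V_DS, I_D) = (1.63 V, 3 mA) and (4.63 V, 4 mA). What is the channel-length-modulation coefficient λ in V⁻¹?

λ = 0.136 V⁻¹

With V_GS fixed, I_D ∝ (1 + λ V_DS) in saturation, so I_D2/I_D1 = (1 + λ V_DS2)/(1 + λ V_DS1).
4/3 = 1.333 = (1 + 4.63 λ)/(1 + 1.63 λ).
Solving: λ (I_D1 V_DS2 − I_D2 V_DS1) = I_D2 − I_D1, so λ = (4 − 3) / (3 × 4.63 − 4 × 1.63) = 1 / 7.37 = 0.136 V⁻¹.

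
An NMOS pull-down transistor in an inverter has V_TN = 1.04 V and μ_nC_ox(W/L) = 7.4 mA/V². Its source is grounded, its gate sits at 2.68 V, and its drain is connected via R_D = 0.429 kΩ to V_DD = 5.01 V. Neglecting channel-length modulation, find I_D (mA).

I_D = 9.02 mA

V_GS = V_G = 2.68 V, so V_ov = 2.68 − 1.04 = 1.64 V.
Assume saturation: I_D = ½ k_n V_ov² = 0.5 × 7.4 × 1.64² = 9.95 mA, giving V_DS = V_DD − I_D R_D = 5.01 − 9.95 × 0.429 = 0.741 V.
But 0.741 V < V_ov = 1.64 V, so the device is actually in triode.
In triode I_D = k_n[V_ov V_DS − ½ V_DS²] and I_D = (V_DD − V_DS)/R_D. Equating: 1.59 V_DS² − 6.206 V_DS + 5.01 = 0, giving V_DS = 1.14 V (the root below V_ov).
I_D = (5.01 − 1.14) / 0.429 = 9.02 mA.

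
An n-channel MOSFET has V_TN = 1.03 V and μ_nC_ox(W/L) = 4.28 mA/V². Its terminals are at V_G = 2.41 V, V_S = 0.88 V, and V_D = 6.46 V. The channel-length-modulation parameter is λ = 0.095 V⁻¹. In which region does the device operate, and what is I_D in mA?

V_GS = V_G − V_S = 2.41 − 0.88 = 1.53 V; V_DS = V_D − V_S = 6.46 − 0.88 = 5.58 V.
V_ov = V_GS − V_TN = 1.53 − 1.03 = 0.5 V.
Since V_DS = 5.58 V ≥ V_ov = 0.5 V, the device is in saturation.
I_D = ½ k_n V_ov² (1 + λ V_DS) = 0.5 × 4.28 × 0.5² × (1 + 0.095 × 5.58) = 0.819 mA.

Saturation; I_D = 0.819 mA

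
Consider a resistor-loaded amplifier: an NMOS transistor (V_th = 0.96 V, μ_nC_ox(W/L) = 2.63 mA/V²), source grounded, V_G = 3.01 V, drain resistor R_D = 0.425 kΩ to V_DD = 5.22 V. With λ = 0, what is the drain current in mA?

I_D = 5.53 mA

V_GS = V_G = 3.01 V, so V_ov = 3.01 − 0.96 = 2.05 V.
Assume saturation: I_D = ½ k_n V_ov² = 0.5 × 2.63 × 2.05² = 5.53 mA, giving V_DS = V_DD − I_D R_D = 5.22 − 5.53 × 0.425 = 2.87 V.
V_DS = 2.87 V ≥ V_ov = 2.05 V, confirming saturation.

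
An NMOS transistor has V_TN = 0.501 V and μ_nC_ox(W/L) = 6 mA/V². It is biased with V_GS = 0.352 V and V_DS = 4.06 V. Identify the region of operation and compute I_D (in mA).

V_GS = 0.352 V < V_TN = 0.501 V, so the transistor is in cutoff.

Cutoff; I_D = 0 mA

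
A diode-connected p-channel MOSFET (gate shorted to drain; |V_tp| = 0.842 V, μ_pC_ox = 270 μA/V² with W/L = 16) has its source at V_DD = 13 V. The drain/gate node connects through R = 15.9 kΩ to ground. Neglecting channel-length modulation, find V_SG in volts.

With gate tied to drain, V_SG = V_SD ≥ V_SG − |V_tp|, so the device is in saturation.
k_p = μ_pC_ox · (W/L) = 4.32 mA/V².
KCL at the drain: ½ k_p (V_SG − |V_tp|)² = (V_DD − V_SG)/R.
Let x = V_SG − 0.842. Then 34.3 x² + x − 12.16 = 0, giving x = 0.581 V (positive root), so V_SG = 1.42 V.
I_D = (V_DD − V_SG)/R = (13 − 1.42) / 15.9 = 0.728 mA.

V_SG = 1.42 V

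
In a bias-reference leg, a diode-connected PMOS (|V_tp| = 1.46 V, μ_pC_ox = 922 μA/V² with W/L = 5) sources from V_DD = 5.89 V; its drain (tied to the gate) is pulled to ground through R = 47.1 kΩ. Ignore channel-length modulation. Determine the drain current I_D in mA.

I_D = 0.0899 mA

With gate tied to drain, V_SG = V_SD ≥ V_SG − |V_tp|, so the device is in saturation.
k_p = μ_pC_ox · (W/L) = 4.61 mA/V².
KCL at the drain: ½ k_p (V_SG − |V_tp|)² = (V_DD − V_SG)/R.
Let x = V_SG − 1.46. Then 109 x² + x − 4.43 = 0, giving x = 0.197 V (positive root), so V_SG = 1.66 V.
I_D = (V_DD − V_SG)/R = (5.89 − 1.66) / 47.1 = 0.0899 mA.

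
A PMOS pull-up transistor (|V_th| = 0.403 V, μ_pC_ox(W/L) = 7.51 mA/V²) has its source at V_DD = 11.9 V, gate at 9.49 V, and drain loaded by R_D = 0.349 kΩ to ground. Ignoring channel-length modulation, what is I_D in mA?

V_SG = V_DD − V_G = 11.9 − 9.49 = 2.41 V, so V_ov = 2.41 − 0.403 = 2.01 V.
Assume saturation: I_D = ½ k_p V_ov² = 0.5 × 7.51 × 2.01² = 15.1 mA, giving V_SD = V_DD − I_D R_D = 11.9 − 15.1 × 0.349 = 6.62 V.
V_SD = 6.62 V ≥ V_ov = 2.01 V, confirming saturation.

I_D = 15.1 mA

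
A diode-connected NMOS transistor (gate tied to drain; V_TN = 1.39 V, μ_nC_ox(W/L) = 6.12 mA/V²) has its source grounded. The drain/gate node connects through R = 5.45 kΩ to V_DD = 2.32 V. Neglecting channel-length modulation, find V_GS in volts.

With gate tied to drain, V_GS = V_DS ≥ V_GS − V_TN, so the device is in saturation.
KCL at the drain: ½ k_n (V_GS − V_TN)² = (V_DD − V_GS)/R.
Let x = V_GS − 1.39. Then 16.7 x² + x − 0.93 = 0, giving x = 0.208 V (positive root), so V_GS = 1.6 V.
I_D = (V_DD − V_GS)/R = (2.32 − 1.6) / 5.45 = 0.132 mA.

V_GS = 1.60 V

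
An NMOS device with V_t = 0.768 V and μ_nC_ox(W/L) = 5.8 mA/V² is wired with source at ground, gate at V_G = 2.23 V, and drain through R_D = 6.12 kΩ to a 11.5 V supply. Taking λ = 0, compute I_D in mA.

V_GS = V_G = 2.23 V, so V_ov = 2.23 − 0.768 = 1.46 V.
Assume saturation: I_D = ½ k_n V_ov² = 0.5 × 5.8 × 1.46² = 6.2 mA, giving V_DS = V_DD − I_D R_D = 11.5 − 6.2 × 6.12 = -26.4 V.
But -26.4 V < V_ov = 1.46 V, so the device is actually in triode.
In triode I_D = k_n[V_ov V_DS − ½ V_DS²] and I_D = (V_DD − V_DS)/R_D. Equating: 17.7 V_DS² − 52.9 V_DS + 11.5 = 0, giving V_DS = 0.236 V (the root below V_ov).
I_D = (11.5 − 0.236) / 6.12 = 1.84 mA.

I_D = 1.84 mA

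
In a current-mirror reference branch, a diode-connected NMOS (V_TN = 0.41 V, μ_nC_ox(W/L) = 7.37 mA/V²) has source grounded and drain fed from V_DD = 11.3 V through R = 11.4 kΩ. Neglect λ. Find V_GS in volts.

With gate tied to drain, V_GS = V_DS ≥ V_GS − V_TN, so the device is in saturation.
KCL at the drain: ½ k_n (V_GS − V_TN)² = (V_DD − V_GS)/R.
Let x = V_GS − 0.41. Then 42 x² + x − 10.89 = 0, giving x = 0.497 V (positive root), so V_GS = 0.907 V.
I_D = (V_DD − V_GS)/R = (11.3 − 0.907) / 11.4 = 0.912 mA.

V_GS = 0.907 V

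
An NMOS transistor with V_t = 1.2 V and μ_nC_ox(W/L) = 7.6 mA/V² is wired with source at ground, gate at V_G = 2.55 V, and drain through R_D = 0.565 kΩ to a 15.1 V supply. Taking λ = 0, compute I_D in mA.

V_GS = V_G = 2.55 V, so V_ov = 2.55 − 1.2 = 1.35 V.
Assume saturation: I_D = ½ k_n V_ov² = 0.5 × 7.6 × 1.35² = 6.93 mA, giving V_DS = V_DD − I_D R_D = 15.1 − 6.93 × 0.565 = 11.2 V.
V_DS = 11.2 V ≥ V_ov = 1.35 V, confirming saturation.

I_D = 6.93 mA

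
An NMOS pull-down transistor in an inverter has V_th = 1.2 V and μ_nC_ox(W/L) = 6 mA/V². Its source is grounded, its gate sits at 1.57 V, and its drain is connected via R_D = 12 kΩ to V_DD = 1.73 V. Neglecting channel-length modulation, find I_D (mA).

I_D = 0.138 mA

V_GS = V_G = 1.57 V, so V_ov = 1.57 − 1.2 = 0.37 V.
Assume saturation: I_D = ½ k_n V_ov² = 0.5 × 6 × 0.37² = 0.411 mA, giving V_DS = V_DD − I_D R_D = 1.73 − 0.411 × 12 = -3.2 V.
But -3.2 V < V_ov = 0.37 V, so the device is actually in triode.
In triode I_D = k_n[V_ov V_DS − ½ V_DS²] and I_D = (V_DD − V_DS)/R_D. Equating: 36 V_DS² − 27.64 V_DS + 1.73 = 0, giving V_DS = 0.0687 V (the root below V_ov).
I_D = (1.73 − 0.0687) / 12 = 0.138 mA.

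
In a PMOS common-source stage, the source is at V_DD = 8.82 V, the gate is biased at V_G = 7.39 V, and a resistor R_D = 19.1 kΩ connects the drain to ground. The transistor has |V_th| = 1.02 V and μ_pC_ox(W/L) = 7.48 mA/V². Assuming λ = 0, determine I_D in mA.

I_D = 0.452 mA

V_SG = V_DD − V_G = 8.82 − 7.39 = 1.43 V, so V_ov = 1.43 − 1.02 = 0.41 V.
Assume saturation: I_D = ½ k_p V_ov² = 0.5 × 7.48 × 0.41² = 0.629 mA, giving V_SD = V_DD − I_D R_D = 8.82 − 0.629 × 19.1 = -3.19 V.
But -3.19 V < V_ov = 0.41 V, so the device is actually in triode.
In triode I_D = k_p[V_ov V_SD − ½ V_SD²] and I_D = (V_DD − V_SD)/R_D. Equating: 71.4 V_SD² − 59.58 V_SD + 8.82 = 0, giving V_SD = 0.192 V (the root below V_ov).
I_D = (8.82 − 0.192) / 19.1 = 0.452 mA.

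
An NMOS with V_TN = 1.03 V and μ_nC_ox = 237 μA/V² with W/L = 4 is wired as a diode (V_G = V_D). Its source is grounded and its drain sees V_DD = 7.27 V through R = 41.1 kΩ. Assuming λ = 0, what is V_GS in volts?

V_GS = 1.57 V

With gate tied to drain, V_GS = V_DS ≥ V_GS − V_TN, so the device is in saturation.
k_n = μ_nC_ox · (W/L) = 0.948 mA/V².
KCL at the drain: ½ k_n (V_GS − V_TN)² = (V_DD − V_GS)/R.
Let x = V_GS − 1.03. Then 19.5 x² + x − 6.24 = 0, giving x = 0.541 V (positive root), so V_GS = 1.57 V.
I_D = (V_DD − V_GS)/R = (7.27 − 1.57) / 41.1 = 0.139 mA.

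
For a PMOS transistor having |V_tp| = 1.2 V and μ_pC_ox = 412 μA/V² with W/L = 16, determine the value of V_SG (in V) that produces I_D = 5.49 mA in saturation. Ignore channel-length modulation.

V_SG = 2.49 V

k_p = μ_pC_ox · (W/L) = 6.592 mA/V².
In saturation I_D = ½ k_p (V_SG − |V_tp|)², so V_SG − |V_tp| = √(2 I_D / k_p) = √(2 × 5.49 / 6.592) = 1.29 V.
V_SG = 1.2 + 1.29 = 2.49 V.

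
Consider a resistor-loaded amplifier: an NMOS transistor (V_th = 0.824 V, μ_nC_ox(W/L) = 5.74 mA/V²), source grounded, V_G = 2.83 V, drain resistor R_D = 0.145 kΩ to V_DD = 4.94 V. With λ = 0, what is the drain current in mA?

I_D = 11.5 mA

V_GS = V_G = 2.83 V, so V_ov = 2.83 − 0.824 = 2.01 V.
Assume saturation: I_D = ½ k_n V_ov² = 0.5 × 5.74 × 2.01² = 11.5 mA, giving V_DS = V_DD − I_D R_D = 4.94 − 11.5 × 0.145 = 3.27 V.
V_DS = 3.27 V ≥ V_ov = 2.01 V, confirming saturation.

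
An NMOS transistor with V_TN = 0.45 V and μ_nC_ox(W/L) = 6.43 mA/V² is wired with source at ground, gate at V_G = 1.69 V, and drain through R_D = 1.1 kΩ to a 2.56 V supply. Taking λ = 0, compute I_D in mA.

I_D = 2.06 mA

V_GS = V_G = 1.69 V, so V_ov = 1.69 − 0.45 = 1.24 V.
Assume saturation: I_D = ½ k_n V_ov² = 0.5 × 6.43 × 1.24² = 4.94 mA, giving V_DS = V_DD − I_D R_D = 2.56 − 4.94 × 1.1 = -2.88 V.
But -2.88 V < V_ov = 1.24 V, so the device is actually in triode.
In triode I_D = k_n[V_ov V_DS − ½ V_DS²] and I_D = (V_DD − V_DS)/R_D. Equating: 3.54 V_DS² − 9.771 V_DS + 2.56 = 0, giving V_DS = 0.293 V (the root below V_ov).
I_D = (2.56 − 0.293) / 1.1 = 2.06 mA.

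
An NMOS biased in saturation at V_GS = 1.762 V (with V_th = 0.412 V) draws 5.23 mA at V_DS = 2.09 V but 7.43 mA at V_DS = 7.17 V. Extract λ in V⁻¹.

With V_GS fixed, I_D ∝ (1 + λ V_DS) in saturation, so I_D2/I_D1 = (1 + λ V_DS2)/(1 + λ V_DS1).
7.43/5.23 = 1.421 = (1 + 7.17 λ)/(1 + 2.09 λ).
Solving: λ (I_D1 V_DS2 − I_D2 V_DS1) = I_D2 − I_D1, so λ = (7.43 − 5.23) / (5.23 × 7.17 − 7.43 × 2.09) = 2.2 / 22 = 0.1 V⁻¹.

λ = 0.100 V⁻¹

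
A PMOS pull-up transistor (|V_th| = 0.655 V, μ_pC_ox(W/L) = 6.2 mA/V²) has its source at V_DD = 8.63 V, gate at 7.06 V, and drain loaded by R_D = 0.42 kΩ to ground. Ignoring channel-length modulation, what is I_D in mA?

V_SG = V_DD − V_G = 8.63 − 7.06 = 1.57 V, so V_ov = 1.57 − 0.655 = 0.915 V.
Assume saturation: I_D = ½ k_p V_ov² = 0.5 × 6.2 × 0.915² = 2.6 mA, giving V_SD = V_DD − I_D R_D = 8.63 − 2.6 × 0.42 = 7.54 V.
V_SD = 7.54 V ≥ V_ov = 0.915 V, confirming saturation.

I_D = 2.60 mA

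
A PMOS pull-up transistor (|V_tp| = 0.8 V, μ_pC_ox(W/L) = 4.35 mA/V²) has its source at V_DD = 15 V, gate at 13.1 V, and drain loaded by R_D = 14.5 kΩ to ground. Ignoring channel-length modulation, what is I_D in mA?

I_D = 1.02 mA

V_SG = V_DD − V_G = 15 − 13.1 = 1.9 V, so V_ov = 1.9 − 0.8 = 1.1 V.
Assume saturation: I_D = ½ k_p V_ov² = 0.5 × 4.35 × 1.1² = 2.63 mA, giving V_SD = V_DD − I_D R_D = 15 − 2.63 × 14.5 = -23.2 V.
But -23.2 V < V_ov = 1.1 V, so the device is actually in triode.
In triode I_D = k_p[V_ov V_SD − ½ V_SD²] and I_D = (V_DD − V_SD)/R_D. Equating: 31.5 V_SD² − 70.38 V_SD + 15 = 0, giving V_SD = 0.239 V (the root below V_ov).
I_D = (15 − 0.239) / 14.5 = 1.02 mA.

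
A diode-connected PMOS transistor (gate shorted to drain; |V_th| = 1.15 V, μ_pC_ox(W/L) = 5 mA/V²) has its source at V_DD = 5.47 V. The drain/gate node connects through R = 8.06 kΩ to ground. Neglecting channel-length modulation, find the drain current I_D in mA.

I_D = 0.482 mA

With gate tied to drain, V_SG = V_SD ≥ V_SG − |V_th|, so the device is in saturation.
KCL at the drain: ½ k_p (V_SG − |V_th|)² = (V_DD − V_SG)/R.
Let x = V_SG − 1.15. Then 20.2 x² + x − 4.32 = 0, giving x = 0.439 V (positive root), so V_SG = 1.59 V.
I_D = (V_DD − V_SG)/R = (5.47 − 1.59) / 8.06 = 0.482 mA.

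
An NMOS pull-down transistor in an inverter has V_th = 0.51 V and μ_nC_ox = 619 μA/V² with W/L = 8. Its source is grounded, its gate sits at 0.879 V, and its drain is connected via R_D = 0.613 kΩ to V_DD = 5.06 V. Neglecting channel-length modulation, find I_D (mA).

I_D = 0.337 mA

V_GS = V_G = 0.879 V, so V_ov = 0.879 − 0.51 = 0.369 V.
k_n = μ_nC_ox · (W/L) = 4.952 mA/V².
Assume saturation: I_D = ½ k_n V_ov² = 0.5 × 4.952 × 0.369² = 0.337 mA, giving V_DS = V_DD − I_D R_D = 5.06 − 0.337 × 0.613 = 4.85 V.
V_DS = 4.85 V ≥ V_ov = 0.369 V, confirming saturation.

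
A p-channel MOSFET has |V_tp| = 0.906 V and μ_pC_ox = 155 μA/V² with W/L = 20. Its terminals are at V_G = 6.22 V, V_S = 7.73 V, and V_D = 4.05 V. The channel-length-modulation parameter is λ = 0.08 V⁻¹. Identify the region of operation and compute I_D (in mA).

Saturation; I_D = 0.732 mA

V_SG = V_S − V_G = 7.73 − 6.22 = 1.51 V; V_SD = V_S − V_D = 7.73 − 4.05 = 3.68 V.
k_p = μ_pC_ox · (W/L) = 3.1 mA/V².
V_ov = V_SG − |V_tp| = 1.51 − 0.906 = 0.604 V.
Since V_SD = 3.68 V ≥ V_ov = 0.604 V, the device is in saturation.
I_D = ½ k_p V_ov² (1 + λ V_SD) = 0.5 × 3.1 × 0.604² × (1 + 0.08 × 3.68) = 0.732 mA.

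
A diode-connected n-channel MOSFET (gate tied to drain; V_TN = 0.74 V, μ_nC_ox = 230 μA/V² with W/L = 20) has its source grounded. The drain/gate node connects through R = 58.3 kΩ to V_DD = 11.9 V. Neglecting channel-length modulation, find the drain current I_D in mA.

I_D = 0.187 mA

With gate tied to drain, V_GS = V_DS ≥ V_GS − V_TN, so the device is in saturation.
k_n = μ_nC_ox · (W/L) = 4.6 mA/V².
KCL at the drain: ½ k_n (V_GS − V_TN)² = (V_DD − V_GS)/R.
Let x = V_GS − 0.74. Then 134 x² + x − 11.16 = 0, giving x = 0.285 V (positive root), so V_GS = 1.02 V.
I_D = (V_DD − V_GS)/R = (11.9 − 1.02) / 58.3 = 0.187 mA.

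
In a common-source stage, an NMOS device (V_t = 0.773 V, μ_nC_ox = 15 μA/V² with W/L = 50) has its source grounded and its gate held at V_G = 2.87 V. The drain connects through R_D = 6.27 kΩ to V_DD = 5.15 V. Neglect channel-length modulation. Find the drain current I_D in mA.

V_GS = V_G = 2.87 V, so V_ov = 2.87 − 0.773 = 2.1 V.
k_n = μ_nC_ox · (W/L) = 0.75 mA/V².
Assume saturation: I_D = ½ k_n V_ov² = 0.5 × 0.75 × 2.1² = 1.65 mA, giving V_DS = V_DD − I_D R_D = 5.15 − 1.65 × 6.27 = -5.19 V.
But -5.19 V < V_ov = 2.1 V, so the device is actually in triode.
In triode I_D = k_n[V_ov V_DS − ½ V_DS²] and I_D = (V_DD − V_DS)/R_D. Equating: 2.35 V_DS² − 10.86 V_DS + 5.15 = 0, giving V_DS = 0.536 V (the root below V_ov).
I_D = (5.15 − 0.536) / 6.27 = 0.736 mA.

I_D = 0.736 mA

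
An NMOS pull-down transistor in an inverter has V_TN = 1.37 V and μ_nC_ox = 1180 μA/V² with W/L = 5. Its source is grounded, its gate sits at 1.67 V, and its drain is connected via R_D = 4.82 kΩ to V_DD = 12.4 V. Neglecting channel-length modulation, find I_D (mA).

V_GS = V_G = 1.67 V, so V_ov = 1.67 − 1.37 = 0.3 V.
k_n = μ_nC_ox · (W/L) = 5.9 mA/V².
Assume saturation: I_D = ½ k_n V_ov² = 0.5 × 5.9 × 0.3² = 0.265 mA, giving V_DS = V_DD − I_D R_D = 12.4 − 0.265 × 4.82 = 11.1 V.
V_DS = 11.1 V ≥ V_ov = 0.3 V, confirming saturation.

I_D = 0.265 mA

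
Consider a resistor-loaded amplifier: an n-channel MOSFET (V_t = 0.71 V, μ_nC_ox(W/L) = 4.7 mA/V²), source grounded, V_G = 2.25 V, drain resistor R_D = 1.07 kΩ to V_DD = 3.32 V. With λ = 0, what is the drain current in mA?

V_GS = V_G = 2.25 V, so V_ov = 2.25 − 0.71 = 1.54 V.
Assume saturation: I_D = ½ k_n V_ov² = 0.5 × 4.7 × 1.54² = 5.57 mA, giving V_DS = V_DD − I_D R_D = 3.32 − 5.57 × 1.07 = -2.64 V.
But -2.64 V < V_ov = 1.54 V, so the device is actually in triode.
In triode I_D = k_n[V_ov V_DS − ½ V_DS²] and I_D = (V_DD − V_DS)/R_D. Equating: 2.51 V_DS² − 8.745 V_DS + 3.32 = 0, giving V_DS = 0.434 V (the root below V_ov).
I_D = (3.32 − 0.434) / 1.07 = 2.7 mA.

I_D = 2.70 mA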